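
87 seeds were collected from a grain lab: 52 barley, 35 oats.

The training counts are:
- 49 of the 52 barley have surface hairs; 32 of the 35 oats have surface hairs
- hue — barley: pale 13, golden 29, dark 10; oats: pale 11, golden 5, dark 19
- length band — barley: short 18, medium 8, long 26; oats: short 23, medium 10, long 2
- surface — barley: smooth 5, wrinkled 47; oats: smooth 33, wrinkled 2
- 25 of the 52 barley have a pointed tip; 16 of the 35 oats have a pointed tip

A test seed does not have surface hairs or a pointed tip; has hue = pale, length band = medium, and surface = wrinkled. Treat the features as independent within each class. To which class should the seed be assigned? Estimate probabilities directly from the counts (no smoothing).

barley: (52/87) × (3/52) × (13/52) × (8/52) × (47/52) × (27/52) ≈ 0.00062242
oats: (35/87) × (3/35) × (11/35) × (10/35) × (2/35) × (19/35) ≈ 0.0000960519
Highest score → barley.

barley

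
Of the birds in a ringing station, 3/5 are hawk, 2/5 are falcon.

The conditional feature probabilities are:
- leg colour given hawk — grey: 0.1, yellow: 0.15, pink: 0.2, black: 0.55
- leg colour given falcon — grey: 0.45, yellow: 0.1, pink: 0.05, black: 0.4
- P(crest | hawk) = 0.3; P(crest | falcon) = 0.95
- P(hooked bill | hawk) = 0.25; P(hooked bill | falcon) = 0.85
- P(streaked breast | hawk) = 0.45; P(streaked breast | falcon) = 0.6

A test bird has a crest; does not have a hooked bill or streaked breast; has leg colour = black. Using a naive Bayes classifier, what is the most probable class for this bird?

hawk: 0.6 × 0.55 × 0.3 × (1−0.25) × (1−0.45) = 0.0408375
falcon: 0.4 × 0.4 × 0.95 × (1−0.85) × (1−0.6) = 0.00912
Highest score → hawk.

hawk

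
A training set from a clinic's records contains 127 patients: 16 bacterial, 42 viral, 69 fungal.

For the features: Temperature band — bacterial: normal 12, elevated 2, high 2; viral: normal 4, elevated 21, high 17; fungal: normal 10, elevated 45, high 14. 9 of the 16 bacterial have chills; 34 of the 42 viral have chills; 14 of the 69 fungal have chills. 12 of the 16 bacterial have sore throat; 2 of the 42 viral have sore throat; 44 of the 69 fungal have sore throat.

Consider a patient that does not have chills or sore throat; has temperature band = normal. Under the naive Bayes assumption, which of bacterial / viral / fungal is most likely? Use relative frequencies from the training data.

bacterial: (16/127) × (12/16) × (7/16) × (4/16) ≈ 0.0103346
viral: (42/127) × (4/42) × (8/42) × (40/42) ≈ 0.00571357
fungal: (69/127) × (10/69) × (55/69) × (25/69) ≈ 0.0227405
Highest score → fungal.

fungal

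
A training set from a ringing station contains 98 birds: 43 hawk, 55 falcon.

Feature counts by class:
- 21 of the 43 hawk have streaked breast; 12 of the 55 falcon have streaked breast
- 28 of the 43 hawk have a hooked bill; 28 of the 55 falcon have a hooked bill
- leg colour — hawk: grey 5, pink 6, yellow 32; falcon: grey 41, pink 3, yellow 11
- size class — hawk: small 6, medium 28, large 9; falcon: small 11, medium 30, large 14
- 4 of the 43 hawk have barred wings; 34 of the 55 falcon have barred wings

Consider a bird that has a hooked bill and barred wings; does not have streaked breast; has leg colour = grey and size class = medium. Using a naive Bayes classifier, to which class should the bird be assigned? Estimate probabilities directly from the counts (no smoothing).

falcon

hawk: (43/98) × (22/43) × (28/43) × (5/43) × (28/43) × (4/43) ≈ 0.0010296
falcon: (55/98) × (43/55) × (28/55) × (41/55) × (30/55) × (34/55) ≈ 0.0561479
Highest score → falcon.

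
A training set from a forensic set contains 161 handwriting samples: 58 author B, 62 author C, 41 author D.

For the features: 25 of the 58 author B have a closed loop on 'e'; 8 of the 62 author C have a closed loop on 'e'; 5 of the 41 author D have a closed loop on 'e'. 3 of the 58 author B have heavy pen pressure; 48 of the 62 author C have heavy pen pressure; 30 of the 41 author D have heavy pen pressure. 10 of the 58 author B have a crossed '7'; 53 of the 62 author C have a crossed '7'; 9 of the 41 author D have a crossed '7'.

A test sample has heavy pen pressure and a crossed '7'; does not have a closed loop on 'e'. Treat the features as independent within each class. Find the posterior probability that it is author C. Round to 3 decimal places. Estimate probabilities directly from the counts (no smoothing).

0.855

author B: (58/161) × (33/58) × (3/58) × (10/58) ≈ 0.0018279
author C: (62/161) × (54/62) × (48/62) × (53/62) ≈ 0.221974
author D: (41/161) × (36/41) × (30/41) × (9/41) ≈ 0.0359147
P(author C | x) = 0.221974 / 0.2597166 ≈ 0.855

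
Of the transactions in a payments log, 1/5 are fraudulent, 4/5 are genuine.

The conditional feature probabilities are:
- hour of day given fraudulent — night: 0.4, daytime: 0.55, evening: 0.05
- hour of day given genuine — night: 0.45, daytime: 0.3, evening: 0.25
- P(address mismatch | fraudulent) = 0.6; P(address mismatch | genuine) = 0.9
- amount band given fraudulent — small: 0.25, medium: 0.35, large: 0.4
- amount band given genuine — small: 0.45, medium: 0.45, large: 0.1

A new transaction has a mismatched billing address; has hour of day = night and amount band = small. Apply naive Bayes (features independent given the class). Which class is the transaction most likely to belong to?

fraudulent: 0.2 × 0.4 × 0.6 × 0.25 = 0.012
genuine: 0.8 × 0.45 × 0.9 × 0.45 = 0.1458
Highest score → genuine.

genuine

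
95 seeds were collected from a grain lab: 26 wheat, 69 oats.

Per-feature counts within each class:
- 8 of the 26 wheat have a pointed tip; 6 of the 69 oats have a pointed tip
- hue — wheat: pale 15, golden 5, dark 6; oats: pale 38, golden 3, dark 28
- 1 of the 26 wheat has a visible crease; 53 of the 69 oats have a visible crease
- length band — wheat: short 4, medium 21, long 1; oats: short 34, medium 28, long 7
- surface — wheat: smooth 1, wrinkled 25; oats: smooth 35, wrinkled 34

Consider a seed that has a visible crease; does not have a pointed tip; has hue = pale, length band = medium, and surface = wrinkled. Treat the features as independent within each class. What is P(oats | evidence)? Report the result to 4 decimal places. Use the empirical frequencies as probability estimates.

wheat: (26/95) × (18/26) × (15/26) × (1/26) × (21/26) × (25/26) ≈ 0.00326517
oats: (69/95) × (63/69) × (38/69) × (53/69) × (28/69) × (34/69) ≈ 0.0560941
P(oats | x) = 0.0560941 / 0.05935927 ≈ 0.9450

0.9450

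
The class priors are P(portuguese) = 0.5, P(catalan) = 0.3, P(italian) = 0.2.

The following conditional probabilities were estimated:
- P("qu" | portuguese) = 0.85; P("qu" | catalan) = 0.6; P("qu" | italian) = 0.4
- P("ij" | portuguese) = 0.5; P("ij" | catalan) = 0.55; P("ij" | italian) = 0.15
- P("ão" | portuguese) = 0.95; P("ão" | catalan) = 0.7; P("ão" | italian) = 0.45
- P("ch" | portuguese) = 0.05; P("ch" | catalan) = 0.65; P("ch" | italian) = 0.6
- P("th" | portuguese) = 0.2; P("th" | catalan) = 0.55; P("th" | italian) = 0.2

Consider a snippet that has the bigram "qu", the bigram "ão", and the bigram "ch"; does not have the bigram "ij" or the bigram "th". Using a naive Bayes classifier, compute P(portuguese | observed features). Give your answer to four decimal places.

portuguese: 0.5 × 0.85 × (1−0.5) × 0.95 × 0.05 × (1−0.2) = 0.008075
catalan: 0.3 × 0.6 × (1−0.55) × 0.7 × 0.65 × (1−0.55) = 0.01658475
italian: 0.2 × 0.4 × (1−0.15) × 0.45 × 0.6 × (1−0.2) = 0.014688
P(portuguese | x) = 0.008075 / 0.03934775 ≈ 0.2052

0.2052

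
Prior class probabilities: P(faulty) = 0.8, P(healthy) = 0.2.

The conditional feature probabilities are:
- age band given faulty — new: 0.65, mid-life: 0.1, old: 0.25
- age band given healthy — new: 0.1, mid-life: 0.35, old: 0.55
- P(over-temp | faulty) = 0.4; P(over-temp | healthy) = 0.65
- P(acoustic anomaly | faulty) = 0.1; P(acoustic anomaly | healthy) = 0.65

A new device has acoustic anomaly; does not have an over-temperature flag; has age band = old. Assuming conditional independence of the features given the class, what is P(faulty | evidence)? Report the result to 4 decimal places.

0.3241

faulty: 0.8 × 0.25 × (1−0.4) × 0.1 = 0.012
healthy: 0.2 × 0.55 × (1−0.65) × 0.65 = 0.025025
P(faulty | x) = 0.012 / 0.037025 ≈ 0.3241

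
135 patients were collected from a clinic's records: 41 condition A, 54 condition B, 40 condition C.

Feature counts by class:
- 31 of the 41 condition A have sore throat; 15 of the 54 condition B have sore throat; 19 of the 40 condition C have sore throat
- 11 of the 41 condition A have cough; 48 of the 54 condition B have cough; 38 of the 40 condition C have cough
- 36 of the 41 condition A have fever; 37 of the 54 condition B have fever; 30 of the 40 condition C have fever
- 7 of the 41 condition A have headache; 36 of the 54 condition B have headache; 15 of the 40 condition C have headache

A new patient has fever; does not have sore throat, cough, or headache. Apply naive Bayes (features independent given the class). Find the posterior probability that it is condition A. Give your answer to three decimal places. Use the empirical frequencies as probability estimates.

0.782

condition A: (41/135) × (10/41) × (30/41) × (36/41) × (34/41) ≈ 0.0394655
condition B: (54/135) × (39/54) × (6/54) × (37/54) × (18/54) ≈ 0.0073312
condition C: (40/135) × (21/40) × (2/40) × (30/40) × (25/40) ≈ 0.00364583
P(condition A | x) = 0.0394655 / 0.05044253 ≈ 0.782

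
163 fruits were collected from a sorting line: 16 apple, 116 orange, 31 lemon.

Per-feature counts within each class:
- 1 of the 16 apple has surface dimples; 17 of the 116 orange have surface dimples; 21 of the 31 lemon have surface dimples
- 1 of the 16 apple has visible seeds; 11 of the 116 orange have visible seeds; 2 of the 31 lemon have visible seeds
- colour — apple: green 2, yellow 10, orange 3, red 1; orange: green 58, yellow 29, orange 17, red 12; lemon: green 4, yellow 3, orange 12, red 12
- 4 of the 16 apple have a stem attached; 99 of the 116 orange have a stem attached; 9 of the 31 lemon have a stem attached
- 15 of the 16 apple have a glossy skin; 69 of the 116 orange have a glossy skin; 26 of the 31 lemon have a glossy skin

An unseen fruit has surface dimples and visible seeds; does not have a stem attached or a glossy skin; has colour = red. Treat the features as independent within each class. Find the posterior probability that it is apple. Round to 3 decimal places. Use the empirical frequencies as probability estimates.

0.003

apple: (16/163) × (1/16) × (1/16) × (1/16) × (12/16) × (1/16) ≈ 0.00000112335
orange: (116/163) × (17/116) × (11/116) × (12/116) × (17/116) × (47/116) ≈ 0.0000607505
lemon: (31/163) × (21/31) × (2/31) × (12/31) × (22/31) × (5/31) ≈ 0.000368289
P(apple | x) = 0.00000112335 / 0.00043016285 ≈ 0.003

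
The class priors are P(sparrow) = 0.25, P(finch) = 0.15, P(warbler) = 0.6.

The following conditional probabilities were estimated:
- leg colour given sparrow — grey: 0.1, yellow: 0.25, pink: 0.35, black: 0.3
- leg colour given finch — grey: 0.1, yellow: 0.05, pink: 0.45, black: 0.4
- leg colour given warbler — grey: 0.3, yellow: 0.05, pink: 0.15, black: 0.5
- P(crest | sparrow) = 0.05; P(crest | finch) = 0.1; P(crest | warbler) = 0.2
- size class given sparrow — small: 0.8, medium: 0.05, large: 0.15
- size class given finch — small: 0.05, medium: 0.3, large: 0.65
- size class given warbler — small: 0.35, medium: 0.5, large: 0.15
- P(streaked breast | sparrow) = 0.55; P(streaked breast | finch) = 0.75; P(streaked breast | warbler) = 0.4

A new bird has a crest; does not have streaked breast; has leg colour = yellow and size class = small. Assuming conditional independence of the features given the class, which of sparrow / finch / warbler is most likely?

sparrow: 0.25 × 0.25 × 0.05 × 0.8 × (1−0.55) = 0.001125
finch: 0.15 × 0.05 × 0.1 × 0.05 × (1−0.75) = 0.000009375
warbler: 0.6 × 0.05 × 0.2 × 0.35 × (1−0.4) = 0.00126
Highest score → warbler.

warbler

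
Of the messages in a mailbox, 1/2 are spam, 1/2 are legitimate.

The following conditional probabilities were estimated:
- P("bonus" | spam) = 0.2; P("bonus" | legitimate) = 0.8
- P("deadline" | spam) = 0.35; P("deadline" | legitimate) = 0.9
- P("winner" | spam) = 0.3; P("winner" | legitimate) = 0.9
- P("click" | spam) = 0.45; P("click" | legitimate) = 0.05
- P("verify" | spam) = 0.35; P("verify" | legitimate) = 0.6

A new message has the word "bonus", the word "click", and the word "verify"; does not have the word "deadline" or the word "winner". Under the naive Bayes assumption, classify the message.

spam

spam: 0.5 × 0.2 × (1−0.35) × (1−0.3) × 0.45 × 0.35 = 0.00716625
legitimate: 0.5 × 0.8 × (1−0.9) × (1−0.9) × 0.05 × 0.6 = 0.00012
Highest score → spam.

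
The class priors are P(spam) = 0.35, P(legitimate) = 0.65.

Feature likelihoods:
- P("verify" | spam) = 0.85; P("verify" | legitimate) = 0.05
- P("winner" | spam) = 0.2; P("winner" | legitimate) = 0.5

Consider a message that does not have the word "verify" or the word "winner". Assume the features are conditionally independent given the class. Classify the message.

spam: 0.35 × (1−0.85) × (1−0.2) = 0.042
legitimate: 0.65 × (1−0.05) × (1−0.5) = 0.30875
Highest score → legitimate.

legitimate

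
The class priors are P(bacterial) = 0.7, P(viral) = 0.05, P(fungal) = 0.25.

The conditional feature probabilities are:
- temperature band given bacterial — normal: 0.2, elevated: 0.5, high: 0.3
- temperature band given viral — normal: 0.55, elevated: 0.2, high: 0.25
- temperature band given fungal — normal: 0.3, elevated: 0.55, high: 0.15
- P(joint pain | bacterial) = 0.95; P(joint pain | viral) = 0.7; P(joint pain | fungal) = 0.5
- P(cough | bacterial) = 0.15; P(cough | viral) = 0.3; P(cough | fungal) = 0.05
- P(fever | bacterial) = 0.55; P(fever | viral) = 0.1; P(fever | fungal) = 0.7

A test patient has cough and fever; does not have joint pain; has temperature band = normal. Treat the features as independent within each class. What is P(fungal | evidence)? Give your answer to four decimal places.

0.6140

bacterial: 0.7 × 0.2 × (1−0.95) × 0.15 × 0.55 = 0.0005775
viral: 0.05 × 0.55 × (1−0.7) × 0.3 × 0.1 = 0.0002475
fungal: 0.25 × 0.3 × (1−0.5) × 0.05 × 0.7 = 0.0013125
P(fungal | x) = 0.0013125 / 0.0021375 ≈ 0.6140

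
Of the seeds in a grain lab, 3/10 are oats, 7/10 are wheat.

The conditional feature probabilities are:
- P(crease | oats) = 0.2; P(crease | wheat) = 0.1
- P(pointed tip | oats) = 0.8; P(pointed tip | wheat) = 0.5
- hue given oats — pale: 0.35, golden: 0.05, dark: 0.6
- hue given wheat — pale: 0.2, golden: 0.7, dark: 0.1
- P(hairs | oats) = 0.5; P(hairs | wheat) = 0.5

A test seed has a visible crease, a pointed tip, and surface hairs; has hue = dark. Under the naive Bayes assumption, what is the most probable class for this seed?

oats

oats: 0.3 × 0.2 × 0.8 × 0.6 × 0.5 = 0.0144
wheat: 0.7 × 0.1 × 0.5 × 0.1 × 0.5 = 0.00175
Highest score → oats.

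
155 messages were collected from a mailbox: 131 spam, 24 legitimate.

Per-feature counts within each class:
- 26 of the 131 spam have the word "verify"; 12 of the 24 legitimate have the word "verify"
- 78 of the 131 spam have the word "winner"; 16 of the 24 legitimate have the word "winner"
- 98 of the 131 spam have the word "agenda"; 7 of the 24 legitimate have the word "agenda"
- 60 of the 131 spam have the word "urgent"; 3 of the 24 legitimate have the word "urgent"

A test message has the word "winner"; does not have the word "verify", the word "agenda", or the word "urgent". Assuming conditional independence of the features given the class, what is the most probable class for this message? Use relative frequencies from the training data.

spam: (131/155) × (105/131) × (78/131) × (33/131) × (71/131) ≈ 0.0550694
legitimate: (24/155) × (12/24) × (16/24) × (17/24) × (21/24) ≈ 0.0319892
Highest score → spam.

spam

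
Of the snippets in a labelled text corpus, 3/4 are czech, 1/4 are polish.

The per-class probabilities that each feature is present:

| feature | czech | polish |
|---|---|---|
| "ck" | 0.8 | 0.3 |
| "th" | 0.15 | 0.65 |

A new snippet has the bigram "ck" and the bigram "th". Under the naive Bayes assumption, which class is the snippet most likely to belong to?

czech: 0.75 × 0.8 × 0.15 = 0.09
polish: 0.25 × 0.3 × 0.65 = 0.04875
Highest score → czech.

czech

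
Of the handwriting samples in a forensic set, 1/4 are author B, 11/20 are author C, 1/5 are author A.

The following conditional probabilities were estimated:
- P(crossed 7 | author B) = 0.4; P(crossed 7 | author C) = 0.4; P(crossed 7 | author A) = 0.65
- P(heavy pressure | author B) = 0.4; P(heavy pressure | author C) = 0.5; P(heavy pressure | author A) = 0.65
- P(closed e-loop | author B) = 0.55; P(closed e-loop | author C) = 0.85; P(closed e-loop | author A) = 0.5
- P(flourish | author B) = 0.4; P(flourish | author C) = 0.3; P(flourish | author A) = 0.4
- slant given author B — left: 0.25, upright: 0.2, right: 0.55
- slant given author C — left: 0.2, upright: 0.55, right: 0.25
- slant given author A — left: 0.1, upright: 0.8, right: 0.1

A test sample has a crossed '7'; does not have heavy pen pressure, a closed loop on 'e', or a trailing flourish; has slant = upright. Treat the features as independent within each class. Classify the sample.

author B: 0.25 × 0.4 × (1−0.4) × (1−0.55) × (1−0.4) × 0.2 = 0.00324
author C: 0.55 × 0.4 × (1−0.5) × (1−0.85) × (1−0.3) × 0.55 = 0.0063525
author A: 0.2 × 0.65 × (1−0.65) × (1−0.5) × (1−0.4) × 0.8 = 0.01092
Highest score → author A.

author A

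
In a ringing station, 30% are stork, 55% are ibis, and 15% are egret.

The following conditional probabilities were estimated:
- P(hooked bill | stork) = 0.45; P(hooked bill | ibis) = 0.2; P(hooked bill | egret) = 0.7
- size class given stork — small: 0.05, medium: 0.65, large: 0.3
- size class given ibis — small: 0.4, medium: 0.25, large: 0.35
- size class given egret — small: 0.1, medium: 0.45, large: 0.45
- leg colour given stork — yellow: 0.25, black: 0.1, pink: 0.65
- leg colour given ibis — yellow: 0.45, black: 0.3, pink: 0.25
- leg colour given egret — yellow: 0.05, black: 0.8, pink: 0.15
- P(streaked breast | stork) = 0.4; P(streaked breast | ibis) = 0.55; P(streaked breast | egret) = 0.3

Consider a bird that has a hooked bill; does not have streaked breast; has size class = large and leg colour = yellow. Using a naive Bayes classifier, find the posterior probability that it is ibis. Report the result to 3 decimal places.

stork: 0.3 × 0.45 × 0.3 × 0.25 × (1−0.4) = 0.006075
ibis: 0.55 × 0.2 × 0.35 × 0.45 × (1−0.55) = 0.00779625
egret: 0.15 × 0.7 × 0.45 × 0.05 × (1−0.3) = 0.00165375
P(ibis | x) = 0.00779625 / 0.015525 ≈ 0.502

0.502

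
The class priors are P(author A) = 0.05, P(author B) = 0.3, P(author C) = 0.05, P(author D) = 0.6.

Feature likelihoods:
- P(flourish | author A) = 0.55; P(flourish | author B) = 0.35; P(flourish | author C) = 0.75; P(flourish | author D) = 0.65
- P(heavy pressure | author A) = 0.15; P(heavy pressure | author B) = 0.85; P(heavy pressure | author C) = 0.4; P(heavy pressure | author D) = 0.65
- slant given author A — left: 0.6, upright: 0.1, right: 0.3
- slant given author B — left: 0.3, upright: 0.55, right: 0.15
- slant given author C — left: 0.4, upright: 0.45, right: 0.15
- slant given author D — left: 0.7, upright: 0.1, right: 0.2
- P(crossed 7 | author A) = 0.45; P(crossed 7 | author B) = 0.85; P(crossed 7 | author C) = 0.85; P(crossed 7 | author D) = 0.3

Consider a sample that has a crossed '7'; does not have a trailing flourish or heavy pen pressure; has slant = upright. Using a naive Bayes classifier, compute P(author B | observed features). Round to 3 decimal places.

author A: 0.05 × (1−0.55) × (1−0.15) × 0.1 × 0.45 = 0.000860625
author B: 0.3 × (1−0.35) × (1−0.85) × 0.55 × 0.85 = 0.013674375
author C: 0.05 × (1−0.75) × (1−0.4) × 0.45 × 0.85 = 0.00286875
author D: 0.6 × (1−0.65) × (1−0.65) × 0.1 × 0.3 = 0.002205
P(author B | x) = 0.013674375 / 0.01960875 ≈ 0.697

0.697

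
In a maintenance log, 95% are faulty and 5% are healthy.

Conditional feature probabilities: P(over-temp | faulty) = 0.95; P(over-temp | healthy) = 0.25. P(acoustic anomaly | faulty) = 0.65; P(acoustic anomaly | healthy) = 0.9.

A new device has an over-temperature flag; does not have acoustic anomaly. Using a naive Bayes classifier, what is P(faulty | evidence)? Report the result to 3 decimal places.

faulty: 0.95 × 0.95 × (1−0.65) = 0.315875
healthy: 0.05 × 0.25 × (1−0.9) = 0.00125
P(faulty | x) = 0.315875 / 0.317125 ≈ 0.996

0.996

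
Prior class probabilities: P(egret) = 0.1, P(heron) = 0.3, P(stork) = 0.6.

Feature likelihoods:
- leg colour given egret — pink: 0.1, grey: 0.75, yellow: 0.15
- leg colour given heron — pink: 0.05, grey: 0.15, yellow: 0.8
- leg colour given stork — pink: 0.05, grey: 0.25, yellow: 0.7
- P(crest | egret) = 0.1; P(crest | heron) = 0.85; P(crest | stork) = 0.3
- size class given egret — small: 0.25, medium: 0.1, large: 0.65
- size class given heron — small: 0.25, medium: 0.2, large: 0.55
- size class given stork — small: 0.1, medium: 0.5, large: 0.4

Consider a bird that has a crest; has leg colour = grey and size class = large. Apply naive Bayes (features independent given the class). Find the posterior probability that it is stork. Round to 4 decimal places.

egret: 0.1 × 0.75 × 0.1 × 0.65 = 0.004875
heron: 0.3 × 0.15 × 0.85 × 0.55 = 0.0210375
stork: 0.6 × 0.25 × 0.3 × 0.4 = 0.018
P(stork | x) = 0.018 / 0.0439125 ≈ 0.4099

0.4099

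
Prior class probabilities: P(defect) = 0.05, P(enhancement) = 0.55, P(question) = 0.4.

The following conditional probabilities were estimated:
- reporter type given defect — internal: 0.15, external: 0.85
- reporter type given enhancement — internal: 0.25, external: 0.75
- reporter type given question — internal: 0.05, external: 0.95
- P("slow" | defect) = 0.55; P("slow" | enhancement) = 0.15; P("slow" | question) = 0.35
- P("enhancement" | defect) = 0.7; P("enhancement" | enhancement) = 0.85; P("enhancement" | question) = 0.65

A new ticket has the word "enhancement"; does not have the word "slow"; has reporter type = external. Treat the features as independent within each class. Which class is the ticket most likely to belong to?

enhancement

defect: 0.05 × 0.85 × (1−0.55) × 0.7 = 0.0133875
enhancement: 0.55 × 0.75 × (1−0.15) × 0.85 = 0.29803125
question: 0.4 × 0.95 × (1−0.35) × 0.65 = 0.16055
Highest score → enhancement.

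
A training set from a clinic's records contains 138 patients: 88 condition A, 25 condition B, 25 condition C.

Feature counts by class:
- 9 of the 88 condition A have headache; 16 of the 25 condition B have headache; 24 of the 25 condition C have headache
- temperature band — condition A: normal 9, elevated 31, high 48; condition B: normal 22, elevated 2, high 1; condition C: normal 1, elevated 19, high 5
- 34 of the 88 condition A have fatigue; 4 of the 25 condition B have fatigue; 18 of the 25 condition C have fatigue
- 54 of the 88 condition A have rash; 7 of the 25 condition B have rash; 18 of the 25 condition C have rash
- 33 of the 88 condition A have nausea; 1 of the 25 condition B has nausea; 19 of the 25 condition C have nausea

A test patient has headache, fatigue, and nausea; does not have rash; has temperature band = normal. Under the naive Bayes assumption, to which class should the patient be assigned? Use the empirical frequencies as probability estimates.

condition A: (88/138) × (9/88) × (9/88) × (34/88) × (34/88) × (33/88) ≈ 0.000373377
condition B: (25/138) × (16/25) × (22/25) × (4/25) × (18/25) × (1/25) ≈ 0.00047015
condition C: (25/138) × (24/25) × (1/25) × (18/25) × (7/25) × (19/25) ≈ 0.00106585
Highest score → condition C.

condition C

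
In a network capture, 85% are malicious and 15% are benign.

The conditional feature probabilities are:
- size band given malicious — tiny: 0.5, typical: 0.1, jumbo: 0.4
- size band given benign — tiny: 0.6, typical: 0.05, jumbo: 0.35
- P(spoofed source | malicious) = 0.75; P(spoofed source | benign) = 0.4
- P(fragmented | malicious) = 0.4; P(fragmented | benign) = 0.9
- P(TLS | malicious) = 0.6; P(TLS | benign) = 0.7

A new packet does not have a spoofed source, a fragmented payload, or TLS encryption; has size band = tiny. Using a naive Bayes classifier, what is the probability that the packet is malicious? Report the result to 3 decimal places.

malicious: 0.85 × 0.5 × (1−0.75) × (1−0.4) × (1−0.6) = 0.0255
benign: 0.15 × 0.6 × (1−0.4) × (1−0.9) × (1−0.7) = 0.00162
P(malicious | x) = 0.0255 / 0.02712 ≈ 0.940

0.940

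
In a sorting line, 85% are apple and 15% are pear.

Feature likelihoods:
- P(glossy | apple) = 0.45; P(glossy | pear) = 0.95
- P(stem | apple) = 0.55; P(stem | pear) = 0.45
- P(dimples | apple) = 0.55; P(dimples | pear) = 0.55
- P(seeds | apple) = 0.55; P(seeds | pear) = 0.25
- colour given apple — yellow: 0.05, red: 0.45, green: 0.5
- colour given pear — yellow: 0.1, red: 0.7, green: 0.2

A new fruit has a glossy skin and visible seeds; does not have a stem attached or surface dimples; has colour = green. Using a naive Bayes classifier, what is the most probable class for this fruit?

apple

apple: 0.85 × 0.45 × (1−0.55) × (1−0.55) × 0.55 × 0.5 = 0.02130046875
pear: 0.15 × 0.95 × (1−0.45) × (1−0.55) × 0.25 × 0.2 = 0.0017634375
Highest score → apple.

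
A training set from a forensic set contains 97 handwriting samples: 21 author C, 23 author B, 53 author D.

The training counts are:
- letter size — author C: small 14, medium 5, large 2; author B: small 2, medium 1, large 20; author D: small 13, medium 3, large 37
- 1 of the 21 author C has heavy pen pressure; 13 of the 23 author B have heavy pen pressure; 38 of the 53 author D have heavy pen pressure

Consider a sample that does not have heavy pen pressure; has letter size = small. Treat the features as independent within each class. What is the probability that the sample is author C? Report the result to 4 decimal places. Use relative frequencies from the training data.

0.7456

author C: (21/97) × (14/21) × (20/21) ≈ 0.137457
author B: (23/97) × (2/23) × (10/23) ≈ 0.00896459
author D: (53/97) × (13/53) × (15/53) ≈ 0.0379304
P(author C | x) = 0.137457 / 0.18435199 ≈ 0.7456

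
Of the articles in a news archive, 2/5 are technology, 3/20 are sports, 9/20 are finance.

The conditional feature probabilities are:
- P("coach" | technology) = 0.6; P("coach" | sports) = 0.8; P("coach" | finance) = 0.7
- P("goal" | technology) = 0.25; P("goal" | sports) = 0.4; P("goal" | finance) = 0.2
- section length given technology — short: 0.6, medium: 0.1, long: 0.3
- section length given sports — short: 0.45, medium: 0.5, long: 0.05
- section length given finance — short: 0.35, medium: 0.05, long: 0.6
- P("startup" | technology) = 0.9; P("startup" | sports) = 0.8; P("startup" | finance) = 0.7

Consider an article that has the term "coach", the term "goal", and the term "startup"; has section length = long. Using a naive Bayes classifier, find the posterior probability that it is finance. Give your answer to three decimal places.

0.594

technology: 0.4 × 0.6 × 0.25 × 0.3 × 0.9 = 0.0162
sports: 0.15 × 0.8 × 0.4 × 0.05 × 0.8 = 0.00192
finance: 0.45 × 0.7 × 0.2 × 0.6 × 0.7 = 0.02646
P(finance | x) = 0.02646 / 0.04458 ≈ 0.594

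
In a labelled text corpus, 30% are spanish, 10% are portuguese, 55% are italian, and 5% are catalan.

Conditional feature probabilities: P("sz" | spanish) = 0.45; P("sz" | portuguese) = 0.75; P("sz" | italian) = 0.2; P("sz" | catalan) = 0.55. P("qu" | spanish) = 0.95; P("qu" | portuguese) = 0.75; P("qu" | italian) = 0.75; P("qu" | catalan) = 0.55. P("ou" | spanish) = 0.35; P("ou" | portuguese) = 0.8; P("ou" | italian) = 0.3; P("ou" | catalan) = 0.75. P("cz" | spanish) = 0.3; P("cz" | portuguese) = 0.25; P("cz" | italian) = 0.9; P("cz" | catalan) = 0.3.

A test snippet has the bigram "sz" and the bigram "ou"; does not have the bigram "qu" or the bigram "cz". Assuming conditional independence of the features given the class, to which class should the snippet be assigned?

spanish: 0.3 × 0.45 × (1−0.95) × 0.35 × (1−0.3) = 0.00165375
portuguese: 0.1 × 0.75 × (1−0.75) × 0.8 × (1−0.25) = 0.01125
italian: 0.55 × 0.2 × (1−0.75) × 0.3 × (1−0.9) = 0.000825
catalan: 0.05 × 0.55 × (1−0.55) × 0.75 × (1−0.3) = 0.006496875
Highest score → portuguese.

portuguese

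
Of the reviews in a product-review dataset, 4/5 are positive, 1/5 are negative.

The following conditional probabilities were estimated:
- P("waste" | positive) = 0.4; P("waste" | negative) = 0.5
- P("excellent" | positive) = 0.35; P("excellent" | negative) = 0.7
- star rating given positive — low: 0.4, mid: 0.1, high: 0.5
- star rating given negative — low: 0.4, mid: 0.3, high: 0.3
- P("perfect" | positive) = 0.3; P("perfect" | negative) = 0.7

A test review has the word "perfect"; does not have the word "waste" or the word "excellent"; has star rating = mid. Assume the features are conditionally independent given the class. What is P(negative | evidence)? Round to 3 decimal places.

0.402

positive: 0.8 × (1−0.4) × (1−0.35) × 0.1 × 0.3 = 0.00936
negative: 0.2 × (1−0.5) × (1−0.7) × 0.3 × 0.7 = 0.0063
P(negative | x) = 0.0063 / 0.01566 ≈ 0.402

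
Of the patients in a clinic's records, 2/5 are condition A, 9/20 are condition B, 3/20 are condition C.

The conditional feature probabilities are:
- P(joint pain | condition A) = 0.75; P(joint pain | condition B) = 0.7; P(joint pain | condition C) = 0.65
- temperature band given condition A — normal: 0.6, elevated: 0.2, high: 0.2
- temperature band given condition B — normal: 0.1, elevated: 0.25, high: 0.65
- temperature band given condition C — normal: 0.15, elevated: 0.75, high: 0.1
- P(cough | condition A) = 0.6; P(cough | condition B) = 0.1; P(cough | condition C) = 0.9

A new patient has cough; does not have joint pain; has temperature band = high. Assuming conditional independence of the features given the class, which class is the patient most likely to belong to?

condition A

condition A: 0.4 × (1−0.75) × 0.2 × 0.6 = 0.012
condition B: 0.45 × (1−0.7) × 0.65 × 0.1 = 0.008775
condition C: 0.15 × (1−0.65) × 0.1 × 0.9 = 0.004725
Highest score → condition A.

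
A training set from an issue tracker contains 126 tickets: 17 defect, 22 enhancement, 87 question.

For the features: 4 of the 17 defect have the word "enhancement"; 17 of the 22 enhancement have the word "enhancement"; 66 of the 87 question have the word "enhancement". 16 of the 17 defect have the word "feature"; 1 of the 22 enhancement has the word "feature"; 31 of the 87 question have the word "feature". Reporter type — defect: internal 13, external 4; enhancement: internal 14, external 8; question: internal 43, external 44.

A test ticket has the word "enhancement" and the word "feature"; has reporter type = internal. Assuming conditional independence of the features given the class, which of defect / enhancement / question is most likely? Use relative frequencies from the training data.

question

defect: (17/126) × (4/17) × (16/17) × (13/17) ≈ 0.0228484
enhancement: (22/126) × (17/22) × (1/22) × (14/22) ≈ 0.00390266
question: (87/126) × (66/87) × (31/87) × (43/87) ≈ 0.0922497
Highest score → question.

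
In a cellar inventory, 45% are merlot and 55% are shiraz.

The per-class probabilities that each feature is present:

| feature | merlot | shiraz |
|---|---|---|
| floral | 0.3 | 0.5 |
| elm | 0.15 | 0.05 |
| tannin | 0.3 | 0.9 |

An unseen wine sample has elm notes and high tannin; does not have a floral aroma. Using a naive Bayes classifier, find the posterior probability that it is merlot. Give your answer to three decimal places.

0.534

merlot: 0.45 × (1−0.3) × 0.15 × 0.3 = 0.014175
shiraz: 0.55 × (1−0.5) × 0.05 × 0.9 = 0.012375
P(merlot | x) = 0.014175 / 0.02655 ≈ 0.534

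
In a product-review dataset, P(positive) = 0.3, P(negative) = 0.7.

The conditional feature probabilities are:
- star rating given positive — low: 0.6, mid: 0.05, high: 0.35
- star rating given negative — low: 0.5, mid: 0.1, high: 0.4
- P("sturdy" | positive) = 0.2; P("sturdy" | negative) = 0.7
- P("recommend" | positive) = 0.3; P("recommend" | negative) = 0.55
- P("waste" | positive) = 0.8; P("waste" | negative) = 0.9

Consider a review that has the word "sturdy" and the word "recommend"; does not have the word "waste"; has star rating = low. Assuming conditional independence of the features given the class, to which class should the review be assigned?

positive: 0.3 × 0.6 × 0.2 × 0.3 × (1−0.8) = 0.00216
negative: 0.7 × 0.5 × 0.7 × 0.55 × (1−0.9) = 0.013475
Highest score → negative.

negative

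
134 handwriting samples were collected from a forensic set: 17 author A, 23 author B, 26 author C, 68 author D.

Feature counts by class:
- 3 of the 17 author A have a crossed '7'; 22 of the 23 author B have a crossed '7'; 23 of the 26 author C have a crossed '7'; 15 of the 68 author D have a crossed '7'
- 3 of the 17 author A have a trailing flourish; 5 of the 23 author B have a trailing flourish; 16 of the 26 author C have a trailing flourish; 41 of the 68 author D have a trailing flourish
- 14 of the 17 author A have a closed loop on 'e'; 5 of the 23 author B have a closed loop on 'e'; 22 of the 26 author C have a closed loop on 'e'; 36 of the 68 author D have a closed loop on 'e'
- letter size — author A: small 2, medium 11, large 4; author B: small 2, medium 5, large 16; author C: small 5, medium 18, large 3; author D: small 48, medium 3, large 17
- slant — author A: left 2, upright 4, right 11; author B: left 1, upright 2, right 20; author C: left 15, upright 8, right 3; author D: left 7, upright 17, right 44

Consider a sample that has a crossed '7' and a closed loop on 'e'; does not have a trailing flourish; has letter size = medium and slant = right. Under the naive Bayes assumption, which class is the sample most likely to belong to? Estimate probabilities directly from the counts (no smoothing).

author A: (17/134) × (3/17) × (14/17) × (14/17) × (11/17) × (11/17) ≈ 0.00635715
author B: (23/134) × (22/23) × (18/23) × (5/23) × (5/23) × (20/23) ≈ 0.00528018
author C: (26/134) × (23/26) × (10/26) × (22/26) × (18/26) × (3/26) ≈ 0.00446217
author D: (68/134) × (15/68) × (27/68) × (36/68) × (3/68) × (44/68) ≈ 0.000671724
Highest score → author A.

author A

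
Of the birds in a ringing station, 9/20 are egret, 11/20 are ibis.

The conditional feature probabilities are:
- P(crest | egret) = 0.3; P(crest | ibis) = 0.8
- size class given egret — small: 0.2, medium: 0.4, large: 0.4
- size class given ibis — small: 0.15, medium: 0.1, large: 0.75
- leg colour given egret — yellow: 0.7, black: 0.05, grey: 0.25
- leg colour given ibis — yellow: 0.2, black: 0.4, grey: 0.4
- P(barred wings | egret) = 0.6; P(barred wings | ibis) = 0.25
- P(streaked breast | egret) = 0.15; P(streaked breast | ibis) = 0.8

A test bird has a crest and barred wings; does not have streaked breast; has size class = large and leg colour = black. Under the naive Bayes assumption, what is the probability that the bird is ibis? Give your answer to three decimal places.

0.827

egret: 0.45 × 0.3 × 0.4 × 0.05 × 0.6 × (1−0.15) = 0.001377
ibis: 0.55 × 0.8 × 0.75 × 0.4 × 0.25 × (1−0.8) = 0.0066
P(ibis | x) = 0.0066 / 0.007977 ≈ 0.827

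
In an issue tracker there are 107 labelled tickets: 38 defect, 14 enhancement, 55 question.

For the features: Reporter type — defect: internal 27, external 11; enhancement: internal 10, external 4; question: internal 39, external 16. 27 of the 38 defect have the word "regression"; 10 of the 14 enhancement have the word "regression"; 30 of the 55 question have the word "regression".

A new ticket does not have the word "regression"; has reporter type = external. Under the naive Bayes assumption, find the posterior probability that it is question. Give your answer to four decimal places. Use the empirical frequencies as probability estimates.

defect: (38/107) × (11/38) × (11/38) ≈ 0.029759
enhancement: (14/107) × (4/14) × (4/14) ≈ 0.0106809
question: (55/107) × (16/55) × (25/55) ≈ 0.0679694
P(question | x) = 0.0679694 / 0.1084093 ≈ 0.6270

0.6270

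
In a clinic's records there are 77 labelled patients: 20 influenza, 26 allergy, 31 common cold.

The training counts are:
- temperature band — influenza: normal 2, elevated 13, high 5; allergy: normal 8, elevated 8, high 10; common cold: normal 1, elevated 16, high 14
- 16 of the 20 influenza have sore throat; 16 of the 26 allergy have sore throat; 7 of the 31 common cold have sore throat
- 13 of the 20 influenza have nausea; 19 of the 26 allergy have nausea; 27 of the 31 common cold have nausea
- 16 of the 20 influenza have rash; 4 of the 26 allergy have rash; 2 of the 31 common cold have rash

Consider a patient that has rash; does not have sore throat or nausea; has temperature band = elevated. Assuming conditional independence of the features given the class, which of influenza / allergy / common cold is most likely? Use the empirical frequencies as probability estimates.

influenza: (20/77) × (13/20) × (4/20) × (7/20) × (16/20) ≈ 0.00945455
allergy: (26/77) × (8/26) × (10/26) × (7/26) × (4/26) ≈ 0.00165515
common cold: (31/77) × (16/31) × (24/31) × (4/31) × (2/31) ≈ 0.0013392
Highest score → influenza.

influenza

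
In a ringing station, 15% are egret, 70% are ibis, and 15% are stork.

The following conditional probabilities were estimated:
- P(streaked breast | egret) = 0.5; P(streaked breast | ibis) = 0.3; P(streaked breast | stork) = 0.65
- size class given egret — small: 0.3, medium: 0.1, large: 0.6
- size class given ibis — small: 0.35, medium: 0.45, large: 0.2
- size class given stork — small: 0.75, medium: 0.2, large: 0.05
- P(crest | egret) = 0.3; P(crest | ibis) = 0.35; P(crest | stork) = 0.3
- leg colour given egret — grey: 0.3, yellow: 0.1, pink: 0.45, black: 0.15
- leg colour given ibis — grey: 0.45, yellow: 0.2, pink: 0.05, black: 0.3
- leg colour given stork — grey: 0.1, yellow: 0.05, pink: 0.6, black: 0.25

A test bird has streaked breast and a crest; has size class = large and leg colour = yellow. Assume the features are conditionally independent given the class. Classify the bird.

egret: 0.15 × 0.5 × 0.6 × 0.3 × 0.1 = 0.00135
ibis: 0.7 × 0.3 × 0.2 × 0.35 × 0.2 = 0.00294
stork: 0.15 × 0.65 × 0.05 × 0.3 × 0.05 = 0.000073125
Highest score → ibis.

ibis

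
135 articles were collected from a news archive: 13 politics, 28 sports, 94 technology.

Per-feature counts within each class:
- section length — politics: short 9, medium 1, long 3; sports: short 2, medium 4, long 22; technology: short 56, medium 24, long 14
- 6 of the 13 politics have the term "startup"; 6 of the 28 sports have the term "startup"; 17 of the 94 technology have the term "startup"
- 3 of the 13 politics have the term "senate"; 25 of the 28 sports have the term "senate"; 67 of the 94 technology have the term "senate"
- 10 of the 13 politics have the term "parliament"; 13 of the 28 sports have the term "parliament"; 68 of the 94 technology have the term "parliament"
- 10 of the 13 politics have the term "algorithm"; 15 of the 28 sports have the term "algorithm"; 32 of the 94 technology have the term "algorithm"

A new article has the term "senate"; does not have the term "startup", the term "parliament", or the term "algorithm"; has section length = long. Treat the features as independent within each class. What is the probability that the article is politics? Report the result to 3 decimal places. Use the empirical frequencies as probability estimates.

politics: (13/135) × (3/13) × (7/13) × (3/13) × (3/13) × (3/13) ≈ 0.000147054
sports: (28/135) × (22/28) × (22/28) × (25/28) × (15/28) × (13/28) ≈ 0.0284351
technology: (94/135) × (14/94) × (77/94) × (67/94) × (26/94) × (62/94) ≈ 0.0110462
P(politics | x) = 0.000147054 / 0.039628354 ≈ 0.004

0.004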